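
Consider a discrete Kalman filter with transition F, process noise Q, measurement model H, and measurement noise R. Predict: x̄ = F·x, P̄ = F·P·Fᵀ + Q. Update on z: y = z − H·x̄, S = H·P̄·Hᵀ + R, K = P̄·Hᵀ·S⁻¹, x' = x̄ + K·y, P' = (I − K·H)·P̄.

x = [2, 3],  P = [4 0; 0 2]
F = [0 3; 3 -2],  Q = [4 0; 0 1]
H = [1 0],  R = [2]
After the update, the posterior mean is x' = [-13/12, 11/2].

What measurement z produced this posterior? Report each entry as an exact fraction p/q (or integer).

x̄ = F·x = [9, 0]
P̄ = F·P·Fᵀ + Q = [22 -12; -12 45]
S = H·P̄·Hᵀ + R = [24]
K = P̄·Hᵀ·S⁻¹ = [11/12; -1/2]
x' − x̄ = [-121/12, 11/2] = K·y
y = (KᵀK)⁻¹·Kᵀ·(x' − x̄) = [-11]
z = y + H·x̄ = [-11] + [9] = [-2]

z = [-2]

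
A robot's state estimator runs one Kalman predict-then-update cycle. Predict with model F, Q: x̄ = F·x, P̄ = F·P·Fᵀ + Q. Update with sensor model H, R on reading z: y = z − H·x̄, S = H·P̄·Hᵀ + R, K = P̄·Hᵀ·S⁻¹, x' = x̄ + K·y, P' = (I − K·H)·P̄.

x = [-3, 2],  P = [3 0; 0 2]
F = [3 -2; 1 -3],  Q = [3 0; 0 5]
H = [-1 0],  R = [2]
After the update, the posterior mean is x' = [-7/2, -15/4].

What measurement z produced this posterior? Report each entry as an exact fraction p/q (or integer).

x̄ = F·x = [-13, -9]
P̄ = F·P·Fᵀ + Q = [38 21; 21 26]
S = H·P̄·Hᵀ + R = [40]
K = P̄·Hᵀ·S⁻¹ = [-19/20; -21/40]
x' − x̄ = [19/2, 21/4] = K·y
y = (KᵀK)⁻¹·Kᵀ·(x' − x̄) = [-10]
z = y + H·x̄ = [-10] + [13] = [3]

z = [3]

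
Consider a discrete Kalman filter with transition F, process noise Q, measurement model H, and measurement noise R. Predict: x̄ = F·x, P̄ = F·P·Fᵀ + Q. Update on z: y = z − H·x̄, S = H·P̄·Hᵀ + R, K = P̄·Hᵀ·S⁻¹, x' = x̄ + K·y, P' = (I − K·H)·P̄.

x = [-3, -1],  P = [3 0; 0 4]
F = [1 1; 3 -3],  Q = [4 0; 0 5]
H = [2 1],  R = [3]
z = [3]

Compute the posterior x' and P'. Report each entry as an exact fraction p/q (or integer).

x' = [-89/103, 436/103]
P' = [772/103 -1487/103; -1487/103 3160/103]

x̄ = F·x = [-4, -6]
P̄ = F·P·Fᵀ + Q = [11 -3; -3 68]
y = z − H·x̄ = [17]
S = H·P̄·Hᵀ + R = [103]
K = P̄·Hᵀ·S⁻¹ = [19/103; 62/103]
x' = x̄ + K·y = [-89/103, 436/103]
P' = (I − K·H)·P̄ = [772/103 -1487/103; -1487/103 3160/103]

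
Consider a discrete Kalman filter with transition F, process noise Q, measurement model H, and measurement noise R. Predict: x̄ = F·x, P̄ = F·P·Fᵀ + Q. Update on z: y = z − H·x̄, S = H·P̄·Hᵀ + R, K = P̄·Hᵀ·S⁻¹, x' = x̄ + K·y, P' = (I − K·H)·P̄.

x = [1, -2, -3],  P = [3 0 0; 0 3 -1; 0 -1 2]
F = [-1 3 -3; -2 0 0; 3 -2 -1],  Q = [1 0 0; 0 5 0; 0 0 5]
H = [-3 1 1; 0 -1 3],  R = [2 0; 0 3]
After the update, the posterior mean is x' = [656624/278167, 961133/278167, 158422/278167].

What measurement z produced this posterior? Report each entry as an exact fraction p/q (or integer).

z = [-3, -2]

x̄ = F·x = [2, -2, 10]
P̄ = F·P·Fᵀ + Q = [67 6 -24; 6 17 -18; -24 -18 42]
S = H·P̄·Hᵀ + R = [736 307; 307 506]
K = P̄·Hᵀ·S⁻¹ = [-86868/278167 9825/278167; 12183/278167 -46423/278167; 4368/278167 76512/278167]
x' − x̄ = [100290/278167, 1517467/278167, -2623248/278167] = K·y
y = (KᵀK)⁻¹·Kᵀ·(x' − x̄) = [-5, -34]
z = y + H·x̄ = [-5, -34] + [2, 32] = [-3, -2]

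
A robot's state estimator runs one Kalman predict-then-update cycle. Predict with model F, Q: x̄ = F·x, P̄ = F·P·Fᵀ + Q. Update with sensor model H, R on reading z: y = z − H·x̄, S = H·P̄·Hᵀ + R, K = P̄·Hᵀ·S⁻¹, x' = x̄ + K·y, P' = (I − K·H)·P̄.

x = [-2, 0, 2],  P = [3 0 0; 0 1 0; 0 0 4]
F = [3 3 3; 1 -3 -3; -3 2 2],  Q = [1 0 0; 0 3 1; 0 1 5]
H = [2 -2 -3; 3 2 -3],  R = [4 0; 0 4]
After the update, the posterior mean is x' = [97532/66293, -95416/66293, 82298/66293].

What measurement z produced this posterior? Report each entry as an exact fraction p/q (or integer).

x̄ = F·x = [0, -8, 10]
P̄ = F·P·Fᵀ + Q = [73 -36 3; -36 51 -38; 3 -38 52]
S = H·P̄·Hᵀ + R = [764 729; 729 1303]
K = P̄·Hᵀ·S⁻¹ = [171725/464051 -46929/464051; -22416/66293 18036/66293; 66145/464051 -116426/464051]
x' − x̄ = [97532/66293, 434928/66293, -580632/66293] = K·y
y = (KᵀK)⁻¹·Kᵀ·(x' − x̄) = [16, 44]
z = y + H·x̄ = [16, 44] + [-14, -46] = [2, -2]

z = [2, -2]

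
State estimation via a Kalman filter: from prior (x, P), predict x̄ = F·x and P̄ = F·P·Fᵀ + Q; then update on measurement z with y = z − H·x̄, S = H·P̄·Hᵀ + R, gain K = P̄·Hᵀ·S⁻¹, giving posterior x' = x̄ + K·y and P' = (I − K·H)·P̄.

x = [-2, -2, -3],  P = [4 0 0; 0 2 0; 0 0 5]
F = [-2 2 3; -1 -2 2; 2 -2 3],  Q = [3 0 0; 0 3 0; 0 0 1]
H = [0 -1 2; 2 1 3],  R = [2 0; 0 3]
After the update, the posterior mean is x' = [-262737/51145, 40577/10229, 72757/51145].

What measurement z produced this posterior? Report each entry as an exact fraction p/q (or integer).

z = [-1, -2]

x̄ = F·x = [-9, 0, -9]
P̄ = F·P·Fᵀ + Q = [72 30 21; 30 35 30; 21 30 70]
S = H·P̄·Hᵀ + R = [197 379; 379 1508]
K = P̄·Hᵀ·S⁻¹ = [-23909/51145 14047/51145; -2161/10229 1798/10229; 59002/153435 13864/153435]
x' − x̄ = [197568/51145, 40577/10229, 533062/51145] = K·y
y = (KᵀK)⁻¹·Kᵀ·(x' − x̄) = [17, 43]
z = y + H·x̄ = [17, 43] + [-18, -45] = [-1, -2]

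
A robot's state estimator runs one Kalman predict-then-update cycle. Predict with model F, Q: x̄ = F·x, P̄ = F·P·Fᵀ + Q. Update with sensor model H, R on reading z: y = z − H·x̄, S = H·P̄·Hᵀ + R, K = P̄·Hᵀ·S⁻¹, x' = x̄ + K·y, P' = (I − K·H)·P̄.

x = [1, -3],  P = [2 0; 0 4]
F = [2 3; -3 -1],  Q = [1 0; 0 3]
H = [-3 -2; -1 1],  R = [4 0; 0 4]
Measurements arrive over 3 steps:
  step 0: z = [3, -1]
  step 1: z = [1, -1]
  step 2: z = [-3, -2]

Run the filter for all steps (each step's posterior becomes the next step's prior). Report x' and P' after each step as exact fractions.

step 0: x' = [-1255/5027, -19622/15081], P' = [3900/5027 -3788/5027; -3788/5027 22360/15081]
step 1: x' = [-3470611/9556177, -372376/9556177], P' = [19431068/28668531 -17599436/28668531; -17599436/28668531 36481544/28668531]
step 2: x' = [52979141399/48402031201, -8221354851/48402031201], P' = [32747801972/48402031201 -29690262404/48402031201; -29690262404/48402031201 61410855128/48402031201]

step 0: x̄ = F·x = [-7, 0]
step 0: P̄ = F·P·Fᵀ + Q = [45 -24; -24 25]
step 0: y = z − H·x̄ = [-18, -8]
step 0: S = H·P̄·Hᵀ + R = [221 109; 109 122]
step 0: K = P̄·Hᵀ·S⁻¹ = [-1031/5027 -1922/5027; -2657/15081 8431/15081]
step 0: x' = x̄ + K·y = [-1255/5027, -19622/15081]
step 0: P' = (I − K·H)·P̄ = [3900/5027 -3788/5027; -3788/5027 22360/15081]
step 1: x̄ = F·x = [-2012/457, 30917/15081]
step 1: P̄ = F·P·Fᵀ + Q = [3841/457 -372/457; -372/457 104719/15081]
step 1: y = z − H·x̄ = [-122273/15081, -112394/15081]
step 1: S = H·P̄·Hᵀ + R = [1472665/15081 183097/15081; 183097/15081 316348/15081]
step 1: K = P̄·Hᵀ·S⁻¹ = [-5773583/28668531 -9257626/28668531; -5041195/28668531 13520245/28668531]
step 1: x' = x̄ + K·y = [-3470611/9556177, -372376/9556177]
step 1: P' = (I − K·H)·P̄ = [19431068/28668531 -17599436/28668531; -17599436/28668531 36481544/28668531]
step 2: x̄ = F·x = [-8058350/9556177, 10784209/9556177]
step 2: P̄ = F·P·Fᵀ + Q = [223533467/28668531 -32437244/28668531; -32437244/28668531 191770133/28668531]
step 2: y = z − H·x̄ = [-31275163/9556177, -37954913/9556177]
step 2: S = H·P̄·Hᵀ + R = [2504308931/28668531 319497379/28668531; 319497379/28668531 594852212/28668531]
step 2: K = P̄·Hᵀ·S⁻¹ = [-9715720277/48402031201 -15609516094/48402031201; -8437730761/48402031201 22775279383/48402031201]
step 2: x' = x̄ + K·y = [52979141399/48402031201, -8221354851/48402031201]
step 2: P' = (I − K·H)·P̄ = [32747801972/48402031201 -29690262404/48402031201; -29690262404/48402031201 61410855128/48402031201]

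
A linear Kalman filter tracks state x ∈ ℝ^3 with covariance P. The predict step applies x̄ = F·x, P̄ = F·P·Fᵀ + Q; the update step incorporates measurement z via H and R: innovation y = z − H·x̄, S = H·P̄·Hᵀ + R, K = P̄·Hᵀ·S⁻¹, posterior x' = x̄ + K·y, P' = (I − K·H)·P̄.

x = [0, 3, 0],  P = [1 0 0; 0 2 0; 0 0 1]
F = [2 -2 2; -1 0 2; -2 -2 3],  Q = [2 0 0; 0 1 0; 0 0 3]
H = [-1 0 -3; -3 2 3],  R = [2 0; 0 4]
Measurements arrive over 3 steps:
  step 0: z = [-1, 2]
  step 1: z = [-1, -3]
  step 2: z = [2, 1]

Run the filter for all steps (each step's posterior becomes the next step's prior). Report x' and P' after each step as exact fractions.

step 0: x̄ = F·x = [-6, 0, -6]
step 0: P̄ = F·P·Fᵀ + Q = [18 2 10; 2 6 8; 10 8 24]
step 0: y = z − H·x̄ = [-25, 2]
step 0: S = H·P̄·Hᵀ + R = [296 -154; -154 298]
step 0: K = P̄·Hᵀ·S⁻¹ = [-4346/16123 -3328/16123; -34/701 53/701; -3876/16123 1135/16123]
step 0: x' = x̄ + K·y = [5256/16123, 956/701, 2432/16123]
step 0: P' = (I − K·H)·P̄ = [15046/16123 830/701 -2118/16123; 830/701 1732/701 -254/701; -2118/16123 -254/701 3290/16123]
step 1: x̄ = F·x = [-28600/16123, -392/16123, -47192/16123]
step 1: P̄ = F·P·Fᵀ + Q = [142006/16123 40380/16123 173084/16123; 40380/16123 52801/16123 126206/16123; 173084/16123 126206/16123 545747/16123]
step 1: y = z − H·x̄ = [-186299/16123, 8191/16123]
step 1: S = H·P̄·Hᵀ + R = [6124479/16123 -4285197/16123; -4285197/16123 4379873/16123]
step 1: K = P̄·Hᵀ·S⁻¹ = [-66694396/262405473 -18276150/87468491; -2887063/87468491 4426253/87468491; -63777068/262405473 6568183/87468491]
step 1: x' = x̄ + K·y = [277318298/262405473, 33481656/87468491, -21114875/262405473]
step 1: P' = (I − K·H)·P̄ = [167510390/262405473 52889828/87468491 -11373866/262405473; 52889828/87468491 111745099/87468491 -15705234/87468491; -11373866/262405473 -15705234/87468491 46309334/262405473]
step 2: x̄ = F·x = [103838970/87468491, -106516016/87468491, -818871157/262405473]
step 2: P̄ = F·P·Fᵀ + Q = [579203282/87468491 111090200/87468491 465721640/87468491; 111090200/87468491 220216221/87468491 399431874/87468491; 465721640/87468491 399431874/87468491 5186213861/262405473]
step 2: y = z − H·x̄ = [-540095205/87468491, 1430888590/87468491]
step 2: S = H·P̄·Hᵀ + R = [19107111687/87468491 -13645473541/87468491; -13645473541/87468491 17079320537/87468491]
step 2: K = P̄·Hᵀ·S⁻¹ = [-202180242720/801074394209 -167078299742/801074394209; -26008422145/801074394209 40450749163/801074394209; -193938276984/801074394209 60241257761/801074394209]
step 2: x' = x̄ + K·y = [-533804945950/801074394209, -153194748339/801074394209, -950579226313/2403223182627]
step 2: P' = (I − K·H)·P̄ = [510388129866/801074394209 484439417528/801074394209 -35342548142/801074394209; 484439417528/801074394209 1023771911237/801074394209 -144140857746/801074394209; -35342548142/801074394209 -144140857746/801074394209 423219102110/2403223182627]

step 0: x' = [5256/16123, 956/701, 2432/16123], P' = [15046/16123 830/701 -2118/16123; 830/701 1732/701 -254/701; -2118/16123 -254/701 3290/16123]
step 1: x' = [277318298/262405473, 33481656/87468491, -21114875/262405473], P' = [167510390/262405473 52889828/87468491 -11373866/262405473; 52889828/87468491 111745099/87468491 -15705234/87468491; -11373866/262405473 -15705234/87468491 46309334/262405473]
step 2: x' = [-533804945950/801074394209, -153194748339/801074394209, -950579226313/2403223182627], P' = [510388129866/801074394209 484439417528/801074394209 -35342548142/801074394209; 484439417528/801074394209 1023771911237/801074394209 -144140857746/801074394209; -35342548142/801074394209 -144140857746/801074394209 423219102110/2403223182627]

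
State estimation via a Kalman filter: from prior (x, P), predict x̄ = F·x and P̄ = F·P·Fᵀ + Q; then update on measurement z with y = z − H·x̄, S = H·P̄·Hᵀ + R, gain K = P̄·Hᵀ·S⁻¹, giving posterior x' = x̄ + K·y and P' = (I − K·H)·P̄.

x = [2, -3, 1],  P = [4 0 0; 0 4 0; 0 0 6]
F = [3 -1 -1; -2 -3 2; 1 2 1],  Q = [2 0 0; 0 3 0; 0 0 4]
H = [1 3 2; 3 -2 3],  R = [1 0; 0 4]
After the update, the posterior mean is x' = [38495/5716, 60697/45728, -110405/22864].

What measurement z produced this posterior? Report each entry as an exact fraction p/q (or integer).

z = [1, 3]

x̄ = F·x = [8, 7, -3]
P̄ = F·P·Fᵀ + Q = [48 -24 -2; -24 79 -20; -2 -20 30]
S = H·P̄·Hᵀ + R = [488 -436; -436 1514]
K = P̄·Hᵀ·S⁻¹ = [2419/34296 2455/17148; 67741/274368 -16523/137184; 4253/45728 2485/22864]
x' − x̄ = [-7233/5716, -259399/45728, -41813/22864] = K·y
y = (KᵀK)⁻¹·Kᵀ·(x' − x̄) = [-22, 2]
z = y + H·x̄ = [-22, 2] + [23, 1] = [1, 3]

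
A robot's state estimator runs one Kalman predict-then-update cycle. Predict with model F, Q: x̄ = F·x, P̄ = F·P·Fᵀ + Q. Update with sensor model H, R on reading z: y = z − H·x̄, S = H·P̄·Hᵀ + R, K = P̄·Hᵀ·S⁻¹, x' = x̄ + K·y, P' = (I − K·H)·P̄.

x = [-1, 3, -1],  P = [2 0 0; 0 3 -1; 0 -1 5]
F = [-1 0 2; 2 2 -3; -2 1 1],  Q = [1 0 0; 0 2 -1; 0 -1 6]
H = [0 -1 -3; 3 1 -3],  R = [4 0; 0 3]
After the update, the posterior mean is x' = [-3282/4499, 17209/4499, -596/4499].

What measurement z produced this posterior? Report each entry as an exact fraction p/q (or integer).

x̄ = F·x = [-1, 7, 4]
P̄ = F·P·Fᵀ + Q = [23 -38 12; -38 79 -17; 12 -17 20]
S = H·P̄·Hᵀ + R = [161 107; 107 127]
K = P̄·Hᵀ·S⁻¹ = [789/8998 -1019/8998; -2634/4499 2786/4499; -537/4499 -1000/4499]
x' − x̄ = [1217/4499, -14284/4499, -18592/4499] = K·y
y = (KᵀK)⁻¹·Kᵀ·(x' − x̄) = [16, 10]
z = y + H·x̄ = [16, 10] + [-19, -8] = [-3, 2]

z = [-3, 2]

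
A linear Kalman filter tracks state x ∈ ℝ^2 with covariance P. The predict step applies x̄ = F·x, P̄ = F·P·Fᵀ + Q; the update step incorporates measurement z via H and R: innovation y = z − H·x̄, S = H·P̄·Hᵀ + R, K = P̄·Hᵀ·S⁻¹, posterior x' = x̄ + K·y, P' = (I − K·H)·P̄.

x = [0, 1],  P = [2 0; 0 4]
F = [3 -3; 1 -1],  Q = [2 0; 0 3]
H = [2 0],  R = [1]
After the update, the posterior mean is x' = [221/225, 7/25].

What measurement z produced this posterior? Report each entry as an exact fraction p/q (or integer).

x̄ = F·x = [-3, -1]
P̄ = F·P·Fᵀ + Q = [56 18; 18 9]
S = H·P̄·Hᵀ + R = [225]
K = P̄·Hᵀ·S⁻¹ = [112/225; 4/25]
x' − x̄ = [896/225, 32/25] = K·y
y = (KᵀK)⁻¹·Kᵀ·(x' − x̄) = [8]
z = y + H·x̄ = [8] + [-6] = [2]

z = [2]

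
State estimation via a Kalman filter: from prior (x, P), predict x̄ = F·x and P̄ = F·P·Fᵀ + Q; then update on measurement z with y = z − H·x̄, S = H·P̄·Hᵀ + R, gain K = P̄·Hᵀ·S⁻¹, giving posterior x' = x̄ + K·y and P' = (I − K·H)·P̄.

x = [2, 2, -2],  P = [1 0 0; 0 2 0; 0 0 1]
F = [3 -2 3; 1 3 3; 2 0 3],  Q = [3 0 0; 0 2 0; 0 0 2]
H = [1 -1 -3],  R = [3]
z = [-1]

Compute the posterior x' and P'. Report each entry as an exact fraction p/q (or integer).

x̄ = F·x = [-4, 2, -2]
P̄ = F·P·Fᵀ + Q = [29 0 15; 0 30 11; 15 11 15]
y = z − H·x̄ = [-1]
S = H·P̄·Hᵀ + R = [173]
K = P̄·Hᵀ·S⁻¹ = [-16/173; -63/173; -41/173]
x' = x̄ + K·y = [-676/173, 409/173, -305/173]
P' = (I − K·H)·P̄ = [4761/173 -1008/173 1939/173; -1008/173 1221/173 -680/173; 1939/173 -680/173 914/173]

x' = [-676/173, 409/173, -305/173]
P' = [4761/173 -1008/173 1939/173; -1008/173 1221/173 -680/173; 1939/173 -680/173 914/173]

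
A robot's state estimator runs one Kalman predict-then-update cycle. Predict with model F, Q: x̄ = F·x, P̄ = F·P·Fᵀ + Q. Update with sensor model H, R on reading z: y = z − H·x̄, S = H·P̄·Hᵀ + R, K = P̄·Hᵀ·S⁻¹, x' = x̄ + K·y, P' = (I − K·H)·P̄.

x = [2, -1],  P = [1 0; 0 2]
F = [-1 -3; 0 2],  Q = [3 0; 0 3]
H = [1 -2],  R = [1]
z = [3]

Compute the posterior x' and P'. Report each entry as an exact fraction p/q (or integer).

x' = [1/5, -162/115]
P' = [18/5 8/5; 8/5 109/115]

x̄ = F·x = [1, -2]
P̄ = F·P·Fᵀ + Q = [22 -12; -12 11]
y = z − H·x̄ = [-2]
S = H·P̄·Hᵀ + R = [115]
K = P̄·Hᵀ·S⁻¹ = [2/5; -34/115]
x' = x̄ + K·y = [1/5, -162/115]
P' = (I − K·H)·P̄ = [18/5 8/5; 8/5 109/115]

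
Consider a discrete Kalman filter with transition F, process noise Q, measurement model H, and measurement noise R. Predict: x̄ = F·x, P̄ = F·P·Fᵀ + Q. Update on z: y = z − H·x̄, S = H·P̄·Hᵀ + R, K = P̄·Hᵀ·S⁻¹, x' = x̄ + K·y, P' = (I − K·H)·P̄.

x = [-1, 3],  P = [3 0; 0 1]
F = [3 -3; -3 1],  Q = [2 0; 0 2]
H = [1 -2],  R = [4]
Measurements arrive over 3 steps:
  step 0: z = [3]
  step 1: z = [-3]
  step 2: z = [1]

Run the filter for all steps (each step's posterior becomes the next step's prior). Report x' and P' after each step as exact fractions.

step 0: x̄ = F·x = [-12, 6]
step 0: P̄ = F·P·Fᵀ + Q = [38 -30; -30 30]
step 0: y = z − H·x̄ = [27]
step 0: S = H·P̄·Hᵀ + R = [282]
step 0: K = P̄·Hᵀ·S⁻¹ = [49/141; -15/47]
step 0: x' = x̄ + K·y = [-123/47, -123/47]
step 0: P' = (I − K·H)·P̄ = [556/141 60/47; 60/47 60/47]
step 1: x̄ = F·x = [0, 246/47]
step 1: P̄ = F·P·Fᵀ + Q = [26 -24; -24 1462/47]
step 1: y = z − H·x̄ = [351/47]
step 1: S = H·P̄·Hᵀ + R = [11770/47]
step 1: K = P̄·Hᵀ·S⁻¹ = [1739/5885; -2026/5885]
step 1: x' = x̄ + K·y = [12987/5885, 15672/5885]
step 1: P' = (I − K·H)·P̄ = [24324/5885 8684/5885; 8684/5885 8394/5885]
step 2: x̄ = F·x = [-1611/1177, -23289/5885]
step 2: P̄ = F·P·Fᵀ + Q = [29984/1177 -27978/1177; -27978/1177 186976/5885]
step 2: y = z − H·x̄ = [-32638/5885]
step 2: S = H·P̄·Hᵀ + R = [1480924/5885]
step 2: K = P̄·Hᵀ·S⁻¹ = [107425/370231; -256921/740462]
step 2: x' = x̄ + K·y = [-1102523/370231, -752696/370231]
step 2: P' = (I − K·H)·P̄ = [1587852/370231 579076/370231; 579076/370231 546459/370231]

step 0: x' = [-123/47, -123/47], P' = [556/141 60/47; 60/47 60/47]
step 1: x' = [12987/5885, 15672/5885], P' = [24324/5885 8684/5885; 8684/5885 8394/5885]
step 2: x' = [-1102523/370231, -752696/370231], P' = [1587852/370231 579076/370231; 579076/370231 546459/370231]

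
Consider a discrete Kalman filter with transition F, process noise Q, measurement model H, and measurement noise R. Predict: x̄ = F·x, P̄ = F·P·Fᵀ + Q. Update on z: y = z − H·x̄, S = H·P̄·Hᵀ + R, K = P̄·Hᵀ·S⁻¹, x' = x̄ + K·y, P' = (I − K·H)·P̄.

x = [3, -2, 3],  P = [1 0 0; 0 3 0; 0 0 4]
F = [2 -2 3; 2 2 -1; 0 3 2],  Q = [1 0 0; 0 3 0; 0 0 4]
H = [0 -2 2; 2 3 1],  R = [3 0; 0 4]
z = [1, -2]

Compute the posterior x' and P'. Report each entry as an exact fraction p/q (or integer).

x' = [31223/2067, -33139/4134, -409015/53742]
P' = [5891/159 -2942/159 -37604/2067; -2942/159 3031/318 38011/4134; -37604/2067 38011/4134 515647/53742]

x̄ = F·x = [19, -1, 0]
P̄ = F·P·Fᵀ + Q = [53 -20 6; -20 23 10; 6 10 47]
y = z − H·x̄ = [-1, -37]
S = H·P̄·Hᵀ + R = [203 100; 100 314]
K = P̄·Hᵀ·S⁻¹ = [428/2067 206/2067; -464/2067 809/4134; 7168/26871 10667/53742]
x' = x̄ + K·y = [31223/2067, -33139/4134, -409015/53742]
P' = (I − K·H)·P̄ = [5891/159 -2942/159 -37604/2067; -2942/159 3031/318 38011/4134; -37604/2067 38011/4134 515647/53742]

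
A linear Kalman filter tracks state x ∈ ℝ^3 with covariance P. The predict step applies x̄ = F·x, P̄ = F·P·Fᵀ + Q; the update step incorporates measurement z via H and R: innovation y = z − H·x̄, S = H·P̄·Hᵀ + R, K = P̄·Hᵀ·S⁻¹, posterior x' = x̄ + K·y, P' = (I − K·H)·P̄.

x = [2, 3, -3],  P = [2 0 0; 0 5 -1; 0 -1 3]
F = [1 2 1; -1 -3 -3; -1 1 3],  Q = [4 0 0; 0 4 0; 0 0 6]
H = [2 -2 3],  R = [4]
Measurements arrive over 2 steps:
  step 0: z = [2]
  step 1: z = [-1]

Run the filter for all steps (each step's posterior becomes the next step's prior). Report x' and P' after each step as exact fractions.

step 0: x̄ = F·x = [5, -2, -8]
step 0: P̄ = F·P·Fᵀ + Q = [25 -32 10; -32 60 -28; 10 -28 34]
step 0: y = z − H·x̄ = [12]
step 0: S = H·P̄·Hᵀ + R = [1362]
step 0: K = P̄·Hᵀ·S⁻¹ = [24/227; -134/681; 89/681]
step 0: x' = x̄ + K·y = [1423/227, -990/227, -1460/227]
step 0: P' = (I − K·H)·P̄ = [2219/227 -832/227 -2002/227; -832/227 4948/681 4784/681; -2002/227 4784/681 7312/681]
step 1: x̄ = F·x = [-2017/227, 5927/227, -6793/227]
step 1: P̄ = F·P·Fᵀ + Q = [33625/681 -21611/227 49147/681; -21611/227 51607/227 -45465/227; 49147/681 -45465/227 151231/681]
step 1: y = z − H·x̄ = [36040/227]
step 1: S = H·P̄·Hᵀ + R = [4862755/681]
step 1: K = P̄·Hᵀ·S⁻¹ = [344357/4862755; -848493/4862755; 824777/4862755]
step 1: x' = x̄ + K·y = [2292907/972551, -1549021/972551, -2914301/972551]
step 1: P' = (I − K·H)·P̄ = [65974146/4862755 -33894994/4862755 -66120284/4862755; -33894994/4862755 48335126/4862755 53688756/4862755; -66120284/4862755 53688756/4862755 80972396/4862755]

step 0: x' = [1423/227, -990/227, -1460/227], P' = [2219/227 -832/227 -2002/227; -832/227 4948/681 4784/681; -2002/227 4784/681 7312/681]
step 1: x' = [2292907/972551, -1549021/972551, -2914301/972551], P' = [65974146/4862755 -33894994/4862755 -66120284/4862755; -33894994/4862755 48335126/4862755 53688756/4862755; -66120284/4862755 53688756/4862755 80972396/4862755]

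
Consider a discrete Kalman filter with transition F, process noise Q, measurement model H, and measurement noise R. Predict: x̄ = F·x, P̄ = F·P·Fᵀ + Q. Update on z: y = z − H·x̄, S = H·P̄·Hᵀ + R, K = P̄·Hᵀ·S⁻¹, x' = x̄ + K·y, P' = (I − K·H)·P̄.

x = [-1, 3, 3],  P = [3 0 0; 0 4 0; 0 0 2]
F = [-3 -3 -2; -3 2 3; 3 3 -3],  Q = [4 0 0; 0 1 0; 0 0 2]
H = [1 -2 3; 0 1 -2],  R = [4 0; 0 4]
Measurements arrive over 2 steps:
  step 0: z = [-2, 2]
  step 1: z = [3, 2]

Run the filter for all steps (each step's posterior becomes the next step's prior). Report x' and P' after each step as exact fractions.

step 0: x̄ = F·x = [-12, 18, -3]
step 0: P̄ = F·P·Fᵀ + Q = [75 -9 -51; -9 62 -21; -51 -21 83]
step 0: y = z − H·x̄ = [55, -22]
step 0: S = H·P̄·Hᵀ + R = [1056 -676; -676 482]
step 0: K = P̄·Hᵀ·S⁻¹ = [8487/13004 3603/3251; -3021/6502 -1417/3251; -2683/13004 -2202/3251]
step 0: x' = x̄ + K·y = [-6327/13004, 13229/6502, 7199/13004]
step 0: P' = (I − K·H)·P̄ = [36051/3251 11892/3251 -1260/3251; 11892/3251 52872/3251 29270/3251; -1260/3251 29270/3251 19039/3251]
step 1: x̄ = F·x = [-74791/13004, 46747/6502, 9699/3251]
step 1: P̄ = F·P·Fᵀ + Q = [1439643/3251 -448061/3251 -816099/3251; -448061/3251 941765/3251 -149124/3251; -816099/3251 -149124/3251 688036/3251]
step 1: y = z − H·x̄ = [184403/13004, 5053/6502]
step 1: S = H·P̄·Hᵀ + R = [10097169/3251 -5871477/3251; -5871477/3251 4303409/3251]
step 1: K = P̄·Hᵀ·S⁻¹ = [1989653011/2761613592 1158177213/920537864; -239839361/460268932 -194606609/460268932; -235925043/920537864 -648144095/920537864]
step 1: x' = x̄ + K·y = [60125425645/11046454368, -972441879/1841075728, -4411640405/3682151456]
step 1: P' = (I − K·H)·P̄ = [26242952215/2761613592 -854283221/460268932 -3170637647/920537864; -854283221/460268932 1272713877/230134466 1661927095/460268932; -3170637647/920537864 1661927095/460268932 2958215285/920537864]

step 0: x' = [-6327/13004, 13229/6502, 7199/13004], P' = [36051/3251 11892/3251 -1260/3251; 11892/3251 52872/3251 29270/3251; -1260/3251 29270/3251 19039/3251]
step 1: x' = [60125425645/11046454368, -972441879/1841075728, -4411640405/3682151456], P' = [26242952215/2761613592 -854283221/460268932 -3170637647/920537864; -854283221/460268932 1272713877/230134466 1661927095/460268932; -3170637647/920537864 1661927095/460268932 2958215285/920537864]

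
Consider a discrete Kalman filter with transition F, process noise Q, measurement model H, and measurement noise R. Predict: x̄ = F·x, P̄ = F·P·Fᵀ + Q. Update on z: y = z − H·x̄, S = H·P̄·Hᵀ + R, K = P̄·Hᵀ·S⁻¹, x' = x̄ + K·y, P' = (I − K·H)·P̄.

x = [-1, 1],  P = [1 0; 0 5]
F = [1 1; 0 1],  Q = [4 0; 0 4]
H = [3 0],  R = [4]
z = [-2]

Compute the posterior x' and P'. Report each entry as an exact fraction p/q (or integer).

x' = [-30/47, 32/47]
P' = [20/47 10/47; 10/47 621/94]

x̄ = F·x = [0, 1]
P̄ = F·P·Fᵀ + Q = [10 5; 5 9]
y = z − H·x̄ = [-2]
S = H·P̄·Hᵀ + R = [94]
K = P̄·Hᵀ·S⁻¹ = [15/47; 15/94]
x' = x̄ + K·y = [-30/47, 32/47]
P' = (I − K·H)·P̄ = [20/47 10/47; 10/47 621/94]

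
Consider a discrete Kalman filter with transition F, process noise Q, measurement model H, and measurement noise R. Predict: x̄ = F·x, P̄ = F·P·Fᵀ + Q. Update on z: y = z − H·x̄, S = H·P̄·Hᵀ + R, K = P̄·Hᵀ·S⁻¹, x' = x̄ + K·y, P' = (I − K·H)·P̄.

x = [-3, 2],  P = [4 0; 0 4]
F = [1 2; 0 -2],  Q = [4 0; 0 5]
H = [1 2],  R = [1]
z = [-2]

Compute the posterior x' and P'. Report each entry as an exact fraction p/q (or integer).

x' = [1/9, -10/9]
P' = [1016/45 -512/45; -512/45 269/45]

x̄ = F·x = [1, -4]
P̄ = F·P·Fᵀ + Q = [24 -16; -16 21]
y = z − H·x̄ = [5]
S = H·P̄·Hᵀ + R = [45]
K = P̄·Hᵀ·S⁻¹ = [-8/45; 26/45]
x' = x̄ + K·y = [1/9, -10/9]
P' = (I − K·H)·P̄ = [1016/45 -512/45; -512/45 269/45]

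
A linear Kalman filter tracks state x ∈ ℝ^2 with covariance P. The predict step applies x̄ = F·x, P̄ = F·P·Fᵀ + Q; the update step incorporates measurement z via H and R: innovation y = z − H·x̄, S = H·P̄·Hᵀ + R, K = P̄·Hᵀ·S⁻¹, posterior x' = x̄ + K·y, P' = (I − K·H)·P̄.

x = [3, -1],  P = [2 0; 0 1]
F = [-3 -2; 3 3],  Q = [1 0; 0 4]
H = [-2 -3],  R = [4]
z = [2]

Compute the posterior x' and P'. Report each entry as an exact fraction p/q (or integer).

x̄ = F·x = [-7, 6]
P̄ = F·P·Fᵀ + Q = [23 -24; -24 31]
y = z − H·x̄ = [6]
S = H·P̄·Hᵀ + R = [87]
K = P̄·Hᵀ·S⁻¹ = [26/87; -15/29]
x' = x̄ + K·y = [-151/29, 84/29]
P' = (I − K·H)·P̄ = [1325/87 -306/29; -306/29 224/29]

x' = [-151/29, 84/29]
P' = [1325/87 -306/29; -306/29 224/29]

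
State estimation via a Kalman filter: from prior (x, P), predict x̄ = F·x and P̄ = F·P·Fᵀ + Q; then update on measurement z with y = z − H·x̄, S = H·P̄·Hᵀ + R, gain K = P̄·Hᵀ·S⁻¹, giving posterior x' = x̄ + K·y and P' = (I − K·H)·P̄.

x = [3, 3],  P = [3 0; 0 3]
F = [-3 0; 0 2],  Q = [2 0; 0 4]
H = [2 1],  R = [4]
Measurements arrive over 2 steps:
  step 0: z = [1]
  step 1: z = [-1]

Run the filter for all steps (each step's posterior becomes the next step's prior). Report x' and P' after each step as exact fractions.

step 0: x̄ = F·x = [-9, 6]
step 0: P̄ = F·P·Fᵀ + Q = [29 0; 0 16]
step 0: y = z − H·x̄ = [13]
step 0: S = H·P̄·Hᵀ + R = [136]
step 0: K = P̄·Hᵀ·S⁻¹ = [29/68; 2/17]
step 0: x' = x̄ + K·y = [-235/68, 128/17]
step 0: P' = (I − K·H)·P̄ = [145/34 -116/17; -116/17 240/17]
step 1: x̄ = F·x = [705/68, 256/17]
step 1: P̄ = F·P·Fᵀ + Q = [1373/34 696/17; 696/17 1028/17]
step 1: y = z − H·x̄ = [-1251/34]
step 1: S = H·P̄·Hᵀ + R = [6626/17]
step 1: K = P̄·Hᵀ·S⁻¹ = [2069/6626; 1210/3313]
step 1: x' = x̄ + K·y = [-7431/6626, 5369/3313]
step 1: P' = (I − K·H)·P̄ = [7882/3313 -11626/3313; -11626/3313 28092/3313]

step 0: x' = [-235/68, 128/17], P' = [145/34 -116/17; -116/17 240/17]
step 1: x' = [-7431/6626, 5369/3313], P' = [7882/3313 -11626/3313; -11626/3313 28092/3313]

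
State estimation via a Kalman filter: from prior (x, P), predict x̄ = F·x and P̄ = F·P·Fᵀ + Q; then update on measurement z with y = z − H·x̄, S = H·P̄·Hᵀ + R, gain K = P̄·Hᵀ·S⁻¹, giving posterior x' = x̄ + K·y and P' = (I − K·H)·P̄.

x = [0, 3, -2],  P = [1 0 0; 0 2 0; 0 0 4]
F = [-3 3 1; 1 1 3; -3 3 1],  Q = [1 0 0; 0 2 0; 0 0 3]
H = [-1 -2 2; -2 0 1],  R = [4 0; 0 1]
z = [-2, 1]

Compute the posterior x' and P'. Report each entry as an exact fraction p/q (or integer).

x' = [-2440/5879, 5495/5879, -322/5879]
P' = [22600/5879 28422/5879 40184/5879; 28422/5879 45838/5879 55033/5879; 40184/5879 55033/5879 76063/5879]

x̄ = F·x = [7, -3, 7]
P̄ = F·P·Fᵀ + Q = [32 15 31; 15 41 15; 31 15 34]
y = z − H·x̄ = [-15, 8]
S = H·P̄·Hᵀ + R = [152 7; 7 39]
K = P̄·Hᵀ·S⁻¹ = [231/5879 -5016/5879; -2508/5879 -1811/5879; 469/5879 -4305/5879]
x' = x̄ + K·y = [-2440/5879, 5495/5879, -322/5879]
P' = (I − K·H)·P̄ = [22600/5879 28422/5879 40184/5879; 28422/5879 45838/5879 55033/5879; 40184/5879 55033/5879 76063/5879]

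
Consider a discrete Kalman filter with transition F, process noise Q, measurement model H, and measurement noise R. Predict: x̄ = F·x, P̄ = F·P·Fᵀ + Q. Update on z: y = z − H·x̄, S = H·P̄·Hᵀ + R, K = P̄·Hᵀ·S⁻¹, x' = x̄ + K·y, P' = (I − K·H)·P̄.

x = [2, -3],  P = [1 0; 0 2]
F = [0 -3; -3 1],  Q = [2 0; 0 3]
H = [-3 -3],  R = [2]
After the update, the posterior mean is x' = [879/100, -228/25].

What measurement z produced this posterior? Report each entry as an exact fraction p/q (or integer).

z = [1]

x̄ = F·x = [9, -9]
P̄ = F·P·Fᵀ + Q = [20 -6; -6 14]
S = H·P̄·Hᵀ + R = [200]
K = P̄·Hᵀ·S⁻¹ = [-21/100; -3/25]
x' − x̄ = [-21/100, -3/25] = K·y
y = (KᵀK)⁻¹·Kᵀ·(x' − x̄) = [1]
z = y + H·x̄ = [1] + [0] = [1]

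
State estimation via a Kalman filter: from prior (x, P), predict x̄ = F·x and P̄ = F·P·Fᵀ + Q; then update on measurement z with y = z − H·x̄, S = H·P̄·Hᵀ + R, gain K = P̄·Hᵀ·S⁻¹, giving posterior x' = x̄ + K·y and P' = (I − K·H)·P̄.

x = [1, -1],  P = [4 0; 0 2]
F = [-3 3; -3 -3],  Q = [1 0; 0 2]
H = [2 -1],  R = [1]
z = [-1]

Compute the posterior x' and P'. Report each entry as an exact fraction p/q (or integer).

x' = [-218/205, -44/41]
P' = [2811/205 1106/41; 1106/41 2216/41]

x̄ = F·x = [-6, 0]
P̄ = F·P·Fᵀ + Q = [55 18; 18 56]
y = z − H·x̄ = [11]
S = H·P̄·Hᵀ + R = [205]
K = P̄·Hᵀ·S⁻¹ = [92/205; -4/41]
x' = x̄ + K·y = [-218/205, -44/41]
P' = (I − K·H)·P̄ = [2811/205 1106/41; 1106/41 2216/41]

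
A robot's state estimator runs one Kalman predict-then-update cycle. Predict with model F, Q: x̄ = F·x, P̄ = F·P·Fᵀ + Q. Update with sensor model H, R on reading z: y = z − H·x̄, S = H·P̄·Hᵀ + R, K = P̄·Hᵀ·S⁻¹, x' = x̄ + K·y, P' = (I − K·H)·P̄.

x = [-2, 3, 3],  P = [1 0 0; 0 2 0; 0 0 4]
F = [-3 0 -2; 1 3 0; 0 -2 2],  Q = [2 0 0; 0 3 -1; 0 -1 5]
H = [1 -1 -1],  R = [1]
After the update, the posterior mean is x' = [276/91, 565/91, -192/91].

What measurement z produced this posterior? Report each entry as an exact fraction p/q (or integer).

z = [-1]

x̄ = F·x = [0, 7, 0]
P̄ = F·P·Fᵀ + Q = [27 -3 -16; -3 22 -13; -16 -13 29]
S = H·P̄·Hᵀ + R = [91]
K = P̄·Hᵀ·S⁻¹ = [46/91; -12/91; -32/91]
x' − x̄ = [276/91, -72/91, -192/91] = K·y
y = (KᵀK)⁻¹·Kᵀ·(x' − x̄) = [6]
z = y + H·x̄ = [6] + [-7] = [-1]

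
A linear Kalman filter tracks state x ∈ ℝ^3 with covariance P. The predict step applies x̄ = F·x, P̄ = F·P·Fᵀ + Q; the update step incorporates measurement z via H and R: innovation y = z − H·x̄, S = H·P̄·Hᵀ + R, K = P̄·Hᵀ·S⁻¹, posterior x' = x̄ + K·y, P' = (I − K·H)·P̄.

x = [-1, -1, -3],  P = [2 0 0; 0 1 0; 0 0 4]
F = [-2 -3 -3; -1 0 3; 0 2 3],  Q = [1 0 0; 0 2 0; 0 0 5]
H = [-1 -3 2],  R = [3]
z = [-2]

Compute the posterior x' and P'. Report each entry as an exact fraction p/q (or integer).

x̄ = F·x = [14, -8, -11]
P̄ = F·P·Fᵀ + Q = [54 -32 -42; -32 40 36; -42 36 45]
y = z − H·x̄ = [10]
S = H·P̄·Hᵀ + R = [141]
K = P̄·Hᵀ·S⁻¹ = [-14/47; -16/141; 8/47]
x' = x̄ + K·y = [518/47, -1288/141, -437/47]
P' = (I − K·H)·P̄ = [1950/47 -1728/47 -1638/47; -1728/47 5384/141 1820/47; -1638/47 1820/47 1923/47]

x' = [518/47, -1288/141, -437/47]
P' = [1950/47 -1728/47 -1638/47; -1728/47 5384/141 1820/47; -1638/47 1820/47 1923/47]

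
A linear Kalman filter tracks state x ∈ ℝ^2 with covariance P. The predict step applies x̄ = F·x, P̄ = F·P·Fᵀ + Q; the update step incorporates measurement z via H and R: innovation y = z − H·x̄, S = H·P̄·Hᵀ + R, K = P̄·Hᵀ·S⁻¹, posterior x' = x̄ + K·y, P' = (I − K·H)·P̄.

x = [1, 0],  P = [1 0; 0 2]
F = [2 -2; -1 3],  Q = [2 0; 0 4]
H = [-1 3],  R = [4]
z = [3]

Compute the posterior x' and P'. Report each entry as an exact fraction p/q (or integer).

x̄ = F·x = [2, -1]
P̄ = F·P·Fᵀ + Q = [14 -14; -14 23]
y = z − H·x̄ = [8]
S = H·P̄·Hᵀ + R = [309]
K = P̄·Hᵀ·S⁻¹ = [-56/309; 83/309]
x' = x̄ + K·y = [170/309, 355/309]
P' = (I − K·H)·P̄ = [1190/309 322/309; 322/309 218/309]

x' = [170/309, 355/309]
P' = [1190/309 322/309; 322/309 218/309]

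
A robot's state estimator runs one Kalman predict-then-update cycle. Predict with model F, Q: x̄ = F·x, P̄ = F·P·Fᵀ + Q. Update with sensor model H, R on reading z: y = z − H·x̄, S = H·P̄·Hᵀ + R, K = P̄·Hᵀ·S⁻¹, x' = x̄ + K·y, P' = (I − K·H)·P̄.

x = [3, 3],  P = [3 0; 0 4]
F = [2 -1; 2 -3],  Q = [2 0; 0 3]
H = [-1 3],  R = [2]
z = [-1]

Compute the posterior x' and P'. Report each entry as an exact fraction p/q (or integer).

x̄ = F·x = [3, -3]
P̄ = F·P·Fᵀ + Q = [18 24; 24 51]
y = z − H·x̄ = [11]
S = H·P̄·Hᵀ + R = [335]
K = P̄·Hᵀ·S⁻¹ = [54/335; 129/335]
x' = x̄ + K·y = [1599/335, 414/335]
P' = (I − K·H)·P̄ = [3114/335 1074/335; 1074/335 444/335]

x' = [1599/335, 414/335]
P' = [3114/335 1074/335; 1074/335 444/335]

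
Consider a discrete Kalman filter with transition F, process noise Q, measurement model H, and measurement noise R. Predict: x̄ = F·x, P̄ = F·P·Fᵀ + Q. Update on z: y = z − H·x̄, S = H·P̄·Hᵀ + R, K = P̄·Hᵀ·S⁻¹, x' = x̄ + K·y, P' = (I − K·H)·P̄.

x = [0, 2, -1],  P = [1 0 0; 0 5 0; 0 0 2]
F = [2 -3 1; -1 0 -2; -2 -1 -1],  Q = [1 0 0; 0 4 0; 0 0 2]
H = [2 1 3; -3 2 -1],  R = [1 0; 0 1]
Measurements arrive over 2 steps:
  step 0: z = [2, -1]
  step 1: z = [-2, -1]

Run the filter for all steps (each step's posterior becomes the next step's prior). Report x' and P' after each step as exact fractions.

step 0: x' = [67993/131924, 25771/65962, 6359/32981], P' = [242537/131924 115195/65962 -58897/32981; 115195/65962 61255/32981 -56543/32981; -58897/32981 -56543/32981 60518/32981]
step 1: x' = [21361409/53018152, -9065641/26509076, -22357637/26509076], P' = [45940883/53018152 108450877/132545380 -109544819/132545380; 108450877/132545380 320833717/331363450 -265112349/331363450; -109544819/132545380 -265112349/331363450 294163803/331363450]

step 0: x̄ = F·x = [-7, 2, -1]
step 0: P̄ = F·P·Fᵀ + Q = [52 -6 9; -6 13 6; 9 6 13]
step 0: y = z − H·x̄ = [17, -27]
step 0: S = H·P̄·Hᵀ + R = [459 -400; -400 636]
step 0: K = P̄·Hᵀ·S⁻¹ = [2175/32981 -31243/131924; 6821/32981 12521/65962; 7217/32981 3087/32981]
step 0: x' = x̄ + K·y = [67993/131924, 25771/65962, 6359/32981]
step 0: P' = (I − K·H)·P̄ = [242537/131924 115195/65962 -58897/32981; 115195/65962 61255/32981 -56543/32981; -58897/32981 -56543/32981 60518/32981]
step 1: x̄ = F·x = [1699/32981, -118865/131924, -53241/32981]
step 1: P̄ = F·P·Fᵀ + Q = [299831/32981 -114285/32981 233602/32981; -114285/32981 796169/131924 -107669/32981; 233602/32981 -107669/32981 311988/32981]
step 1: y = z − H·x̄ = [480317/131924, -43385/65962]
step 1: S = H·P̄·Hᵀ + R = [23757237/131924 -11118235/65962; -11118235/65962 7043325/32981]
step 1: K = P̄·Hᵀ·S⁻¹ = [1904167/26509076 -36220099/265090760; 13550211/66272690 186796411/662726900; 13930993/66272690 -5604717/662726900]
step 1: x' = x̄ + K·y = [21361409/53018152, -9065641/26509076, -22357637/26509076]
step 1: P' = (I − K·H)·P̄ = [45940883/53018152 108450877/132545380 -109544819/132545380; 108450877/132545380 320833717/331363450 -265112349/331363450; -109544819/132545380 -265112349/331363450 294163803/331363450]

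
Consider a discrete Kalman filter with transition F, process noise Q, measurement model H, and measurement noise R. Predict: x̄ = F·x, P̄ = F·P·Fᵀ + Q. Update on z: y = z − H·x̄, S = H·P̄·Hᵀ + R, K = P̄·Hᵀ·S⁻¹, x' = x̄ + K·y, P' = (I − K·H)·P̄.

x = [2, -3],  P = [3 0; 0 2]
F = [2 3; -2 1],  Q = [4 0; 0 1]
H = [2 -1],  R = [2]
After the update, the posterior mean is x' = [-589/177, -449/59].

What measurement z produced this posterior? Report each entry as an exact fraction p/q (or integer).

x̄ = F·x = [-5, -7]
P̄ = F·P·Fᵀ + Q = [34 -6; -6 15]
S = H·P̄·Hᵀ + R = [177]
K = P̄·Hᵀ·S⁻¹ = [74/177; -9/59]
x' − x̄ = [296/177, -36/59] = K·y
y = (KᵀK)⁻¹·Kᵀ·(x' − x̄) = [4]
z = y + H·x̄ = [4] + [-3] = [1]

z = [1]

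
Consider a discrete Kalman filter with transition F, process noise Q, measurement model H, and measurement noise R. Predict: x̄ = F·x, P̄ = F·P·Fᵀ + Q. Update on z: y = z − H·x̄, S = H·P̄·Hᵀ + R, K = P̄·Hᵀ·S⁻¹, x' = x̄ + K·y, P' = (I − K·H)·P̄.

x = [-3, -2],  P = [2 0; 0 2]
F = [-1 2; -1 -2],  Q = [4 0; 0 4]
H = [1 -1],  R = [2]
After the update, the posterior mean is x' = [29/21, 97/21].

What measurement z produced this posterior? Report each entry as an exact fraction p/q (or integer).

z = [-3]

x̄ = F·x = [-1, 7]
P̄ = F·P·Fᵀ + Q = [14 -6; -6 14]
S = H·P̄·Hᵀ + R = [42]
K = P̄·Hᵀ·S⁻¹ = [10/21; -10/21]
x' − x̄ = [50/21, -50/21] = K·y
y = (KᵀK)⁻¹·Kᵀ·(x' − x̄) = [5]
z = y + H·x̄ = [5] + [-8] = [-3]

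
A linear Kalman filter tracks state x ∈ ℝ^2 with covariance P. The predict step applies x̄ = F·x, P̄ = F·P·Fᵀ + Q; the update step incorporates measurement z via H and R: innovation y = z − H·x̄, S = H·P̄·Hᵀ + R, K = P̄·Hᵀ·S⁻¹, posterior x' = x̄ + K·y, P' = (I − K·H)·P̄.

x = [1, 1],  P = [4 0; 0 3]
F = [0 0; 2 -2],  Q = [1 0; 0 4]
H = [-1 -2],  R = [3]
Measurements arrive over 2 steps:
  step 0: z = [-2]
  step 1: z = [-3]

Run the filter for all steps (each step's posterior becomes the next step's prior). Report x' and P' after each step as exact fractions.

step 0: x' = [1/66, 32/33], P' = [131/132 -16/33; -16/33 32/33]
step 1: x' = [75/736, 477/368], P' = [725/736 -173/368; -173/368 173/184]

step 0: x̄ = F·x = [0, 0]
step 0: P̄ = F·P·Fᵀ + Q = [1 0; 0 32]
step 0: y = z − H·x̄ = [-2]
step 0: S = H·P̄·Hᵀ + R = [132]
step 0: K = P̄·Hᵀ·S⁻¹ = [-1/132; -16/33]
step 0: x' = x̄ + K·y = [1/66, 32/33]
step 0: P' = (I − K·H)·P̄ = [131/132 -16/33; -16/33 32/33]
step 1: x̄ = F·x = [0, -21/11]
step 1: P̄ = F·P·Fᵀ + Q = [1 0; 0 173/11]
step 1: y = z − H·x̄ = [-75/11]
step 1: S = H·P̄·Hᵀ + R = [736/11]
step 1: K = P̄·Hᵀ·S⁻¹ = [-11/736; -173/368]
step 1: x' = x̄ + K·y = [75/736, 477/368]
step 1: P' = (I − K·H)·P̄ = [725/736 -173/368; -173/368 173/184]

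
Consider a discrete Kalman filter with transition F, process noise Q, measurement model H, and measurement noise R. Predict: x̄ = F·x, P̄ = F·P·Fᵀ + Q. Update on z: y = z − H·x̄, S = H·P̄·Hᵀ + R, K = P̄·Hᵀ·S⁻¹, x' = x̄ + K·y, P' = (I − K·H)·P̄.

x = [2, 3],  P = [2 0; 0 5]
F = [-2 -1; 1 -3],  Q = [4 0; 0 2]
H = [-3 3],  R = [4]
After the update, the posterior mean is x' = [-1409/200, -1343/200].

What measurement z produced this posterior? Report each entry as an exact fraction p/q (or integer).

z = [1]

x̄ = F·x = [-7, -7]
P̄ = F·P·Fᵀ + Q = [17 11; 11 49]
S = H·P̄·Hᵀ + R = [400]
K = P̄·Hᵀ·S⁻¹ = [-9/200; 57/200]
x' − x̄ = [-9/200, 57/200] = K·y
y = (KᵀK)⁻¹·Kᵀ·(x' − x̄) = [1]
z = y + H·x̄ = [1] + [0] = [1]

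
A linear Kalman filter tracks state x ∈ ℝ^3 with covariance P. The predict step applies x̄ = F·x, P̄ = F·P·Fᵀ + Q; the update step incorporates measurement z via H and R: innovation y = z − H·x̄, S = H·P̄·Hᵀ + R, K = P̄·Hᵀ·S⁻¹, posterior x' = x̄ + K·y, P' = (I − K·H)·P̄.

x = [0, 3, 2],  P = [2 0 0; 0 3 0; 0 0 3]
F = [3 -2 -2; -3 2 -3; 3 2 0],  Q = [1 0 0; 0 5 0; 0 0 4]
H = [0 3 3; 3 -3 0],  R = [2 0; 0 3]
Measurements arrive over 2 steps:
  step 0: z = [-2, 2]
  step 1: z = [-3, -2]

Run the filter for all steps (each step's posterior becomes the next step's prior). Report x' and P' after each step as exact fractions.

step 0: x' = [-287584/47579, -318212/47579, 286794/47579], P' = [1141933/95158 561381/47579 -557430/47579; 561381/47579 567592/47579 -563610/47579; -557430/47579 -563610/47579 570158/47579]
step 1: x' = [1128283103/3823798309, 14060177365/15295193236, -29660123811/15295193236], P' = [10695062813/7647596618 9512694347/7647596618 -8900151055/7647596618; 9512694347/7647596618 21674514553/15295193236 -20456346535/15295193236; -8900151055/7647596618 -20456346535/15295193236 22635268761/15295193236]

step 0: x̄ = F·x = [-10, 0, 6]
step 0: P̄ = F·P·Fᵀ + Q = [43 -12 6; -12 62 -6; 6 -6 34]
step 0: y = z − H·x̄ = [-20, 32]
step 0: S = H·P̄·Hᵀ + R = [758 -558; -558 1164]
step 0: K = P̄·Hᵀ·S⁻¹ = [11853/95158 19171/95158; 5973/47579 -6211/47579; 9822/47579 6180/47579]
step 0: x' = x̄ + K·y = [-287584/47579, -318212/47579, 286794/47579]
step 0: P' = (I − K·H)·P̄ = [1141933/95158 561381/47579 -557430/47579; 561381/47579 567592/47579 -563610/47579; -557430/47579 -563610/47579 570158/47579]
step 1: x̄ = F·x = [-799916/47579, -634054/47579, -214168/6797]
step 1: P̄ = F·P·Fᵀ + Q = [10361971/95158 6587047/95158 2419243/13594; 6587047/95158 5542783/95158 1580057/13594; 2419243/13594 1580057/13594 585141/1942]
step 1: y = z − H·x̄ = [6256953/47579, 402428/47579]
step 1: S = H·P̄·Hᵀ + R = [253604863/47579 31133547/47579; 31133547/47579 12430707/47579]
step 1: K = P̄·Hᵀ·S⁻¹ = [459407469/3823798309 591184233/3823798309; 1827252027/15295193236 -2649125859/15295193236; 3268383339/15295193236 2656044425/15295193236]
step 1: x' = x̄ + K·y = [1128283103/3823798309, 14060177365/15295193236, -29660123811/15295193236]
step 1: P' = (I − K·H)·P̄ = [10695062813/7647596618 9512694347/7647596618 -8900151055/7647596618; 9512694347/7647596618 21674514553/15295193236 -20456346535/15295193236; -8900151055/7647596618 -20456346535/15295193236 22635268761/15295193236]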